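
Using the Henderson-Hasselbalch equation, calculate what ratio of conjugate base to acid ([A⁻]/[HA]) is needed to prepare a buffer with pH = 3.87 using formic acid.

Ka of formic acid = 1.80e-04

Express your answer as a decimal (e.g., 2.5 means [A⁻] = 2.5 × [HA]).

pKa = -log(1.80e-04) = 3.7447. pH = pKa + log([A⁻]/[HA]), so log([A⁻]/[HA]) = pH − pKa = 3.87 − 3.7447 = 0.1253. [A⁻]/[HA] = 10^(0.1253) = 1.33

[A⁻]/[HA] = 1.33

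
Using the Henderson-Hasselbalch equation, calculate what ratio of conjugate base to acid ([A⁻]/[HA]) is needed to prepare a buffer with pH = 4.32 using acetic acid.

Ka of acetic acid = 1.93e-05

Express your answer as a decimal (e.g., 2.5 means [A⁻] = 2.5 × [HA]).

pKa = -log(1.93e-05) = 4.7144. pH = pKa + log([A⁻]/[HA]), so log([A⁻]/[HA]) = pH − pKa = 4.32 − 4.7144 = -0.3944. [A⁻]/[HA] = 10^(-0.3944) = 0.403

[A⁻]/[HA] = 0.403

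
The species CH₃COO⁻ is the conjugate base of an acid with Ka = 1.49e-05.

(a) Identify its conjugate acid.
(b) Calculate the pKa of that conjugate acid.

(a) The conjugate acid is formed by adding one H⁺ to CH₃COO⁻, giving CH₃COOH. (b) pKa = -log(Ka) = -log(1.49e-05) = 4.83.

Conjugate acid: CH₃COOH; pK_a = 4.83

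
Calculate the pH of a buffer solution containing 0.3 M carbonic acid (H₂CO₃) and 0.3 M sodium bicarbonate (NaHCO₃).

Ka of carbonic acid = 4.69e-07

pKa = -log(4.69e-07) = 6.33. pH = pKa + log([A⁻]/[HA]) = 6.33 + log(0.3/0.3)

pH = 6.33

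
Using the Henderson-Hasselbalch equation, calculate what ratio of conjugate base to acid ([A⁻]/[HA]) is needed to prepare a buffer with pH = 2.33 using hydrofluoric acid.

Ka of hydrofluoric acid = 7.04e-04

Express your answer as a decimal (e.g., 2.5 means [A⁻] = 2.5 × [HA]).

pKa = -log(7.04e-04) = 3.1524. pH = pKa + log([A⁻]/[HA]), so log([A⁻]/[HA]) = pH − pKa = 2.33 − 3.1524 = -0.8224. [A⁻]/[HA] = 10^(-0.8224) = 0.151

[A⁻]/[HA] = 0.151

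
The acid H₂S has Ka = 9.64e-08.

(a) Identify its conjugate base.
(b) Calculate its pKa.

(a) The conjugate base is formed by removing one H⁺ from H₂S, giving HS⁻. (b) pKa = -log(Ka) = -log(9.64e-08) = 7.02.

Conjugate base: HS⁻; pK_a = 7.02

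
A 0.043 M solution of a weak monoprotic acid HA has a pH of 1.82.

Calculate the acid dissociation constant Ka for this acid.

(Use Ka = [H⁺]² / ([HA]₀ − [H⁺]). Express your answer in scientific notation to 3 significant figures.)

[H⁺] = 10^(−pH) = 10^(−1.82) = 1.514e-02 M. For HA ⇌ H⁺ + A⁻, Ka = [H⁺][A⁻]/[HA] = [H⁺]² / ([HA]₀ − [H⁺]) = (1.514e-02)² / (0.043 − 1.514e-02) = 8.22e-03.

K_a = 8.22e-03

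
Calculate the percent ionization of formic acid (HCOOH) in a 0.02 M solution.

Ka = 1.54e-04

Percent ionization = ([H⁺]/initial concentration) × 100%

Using Ka equilibrium: x² + Ka×x - Ka×C = 0. Solving: [H⁺] = 1.6797e-03. Percent = (1.6797e-03/0.02) × 100

Percent ionization = 8.4%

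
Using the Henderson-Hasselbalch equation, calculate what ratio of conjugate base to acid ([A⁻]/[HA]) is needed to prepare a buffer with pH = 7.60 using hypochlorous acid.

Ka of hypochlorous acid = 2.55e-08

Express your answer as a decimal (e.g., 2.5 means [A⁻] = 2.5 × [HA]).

pKa = -log(2.55e-08) = 7.5935. pH = pKa + log([A⁻]/[HA]), so log([A⁻]/[HA]) = pH − pKa = 7.60 − 7.5935 = 0.0065. [A⁻]/[HA] = 10^(0.0065) = 1.02

[A⁻]/[HA] = 1.02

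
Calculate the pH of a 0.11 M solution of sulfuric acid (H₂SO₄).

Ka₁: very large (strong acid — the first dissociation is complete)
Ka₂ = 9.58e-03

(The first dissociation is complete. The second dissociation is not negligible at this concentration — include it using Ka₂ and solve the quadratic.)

First dissociation is complete: [H⁺]₀ = [HSO₄⁻]₀ = C = 0.11 M. Second dissociation HSO₄⁻ ⇌ H⁺ + SO₄²⁻: let x = [SO₄²⁻]. Ka₂ = (C + x)·x / (C − x) = 9.58e-03 → x² + (C + Ka₂)·x − Ka₂·C = 0 → x² + 0.11958·x − 1.054e-03 = 0. x = (−0.11958 + √(0.11958² + 4 × 1.054e-03)) / 2 = 8.2441e-03 M. [H⁺] = C + x = 0.11 + 8.2441e-03 = 1.1824e-01 M. pH = -log(1.1824e-01) = 0.93.

pH = 0.93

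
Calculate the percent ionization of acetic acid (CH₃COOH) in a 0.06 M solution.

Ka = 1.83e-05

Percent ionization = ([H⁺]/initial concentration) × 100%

Using Ka equilibrium: x² + Ka×x - Ka×C = 0. Solving: [H⁺] = 1.0387e-03. Percent = (1.0387e-03/0.06) × 100

Percent ionization = 1.73%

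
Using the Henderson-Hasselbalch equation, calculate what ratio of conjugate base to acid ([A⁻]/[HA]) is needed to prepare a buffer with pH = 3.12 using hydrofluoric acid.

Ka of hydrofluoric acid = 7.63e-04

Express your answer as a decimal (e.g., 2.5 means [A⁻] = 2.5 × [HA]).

pKa = -log(7.63e-04) = 3.1175. pH = pKa + log([A⁻]/[HA]), so log([A⁻]/[HA]) = pH − pKa = 3.12 − 3.1175 = 0.0025. [A⁻]/[HA] = 10^(0.0025) = 1.01

[A⁻]/[HA] = 1.01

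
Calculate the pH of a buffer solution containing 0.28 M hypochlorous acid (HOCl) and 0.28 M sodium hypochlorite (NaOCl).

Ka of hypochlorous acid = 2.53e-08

pKa = -log(2.53e-08) = 7.60. pH = pKa + log([A⁻]/[HA]) = 7.60 + log(0.28/0.28)

pH = 7.60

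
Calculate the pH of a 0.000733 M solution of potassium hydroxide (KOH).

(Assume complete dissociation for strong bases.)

[OH⁻] = 0.000733 M for strong base. pOH = -log[OH⁻] = 3.13, pH = 14 - pOH

pH = 10.87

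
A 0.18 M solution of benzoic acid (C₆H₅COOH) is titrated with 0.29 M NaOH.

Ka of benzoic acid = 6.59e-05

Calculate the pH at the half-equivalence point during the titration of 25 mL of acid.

At half-equivalence [HA] = [A⁻], so Henderson-Hasselbalch gives pH = pKa = -log(6.59e-05) = 4.18.

pH = pKa = 4.18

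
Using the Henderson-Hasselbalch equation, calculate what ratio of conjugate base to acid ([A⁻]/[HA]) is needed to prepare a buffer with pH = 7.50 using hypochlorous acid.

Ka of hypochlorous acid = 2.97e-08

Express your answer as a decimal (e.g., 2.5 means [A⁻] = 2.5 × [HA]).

pKa = -log(2.97e-08) = 7.5272. pH = pKa + log([A⁻]/[HA]), so log([A⁻]/[HA]) = pH − pKa = 7.50 − 7.5272 = -0.0272. [A⁻]/[HA] = 10^(-0.0272) = 0.939

[A⁻]/[HA] = 0.939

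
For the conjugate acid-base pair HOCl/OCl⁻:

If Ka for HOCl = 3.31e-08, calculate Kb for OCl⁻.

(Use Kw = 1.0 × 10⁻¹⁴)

For a conjugate pair Ka × Kb = Kw, so Kb = Kw/Ka = 1.0 × 10⁻¹⁴ / 3.31e-08 = 3.02e-07.

K_b = 3.02e-07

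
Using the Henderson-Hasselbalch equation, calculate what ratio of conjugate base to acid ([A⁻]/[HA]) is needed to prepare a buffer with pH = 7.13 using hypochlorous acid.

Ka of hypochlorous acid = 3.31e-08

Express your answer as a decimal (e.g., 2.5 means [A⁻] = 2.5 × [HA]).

pKa = -log(3.31e-08) = 7.4802. pH = pKa + log([A⁻]/[HA]), so log([A⁻]/[HA]) = pH − pKa = 7.13 − 7.4802 = -0.3502. [A⁻]/[HA] = 10^(-0.3502) = 0.447

[A⁻]/[HA] = 0.447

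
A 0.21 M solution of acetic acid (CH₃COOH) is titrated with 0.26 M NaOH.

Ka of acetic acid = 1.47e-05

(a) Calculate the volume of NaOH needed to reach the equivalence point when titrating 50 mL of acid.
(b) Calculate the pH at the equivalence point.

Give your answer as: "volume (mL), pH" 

moles acid = 0.21 × 50/1000 = 0.0105 mol; V_base = moles/0.26 × 1000 = 40.4 mL. At equivalence only the conjugate base is present: [A⁻] = 0.0105/0.090 = 1.1617e-01 M. Kb = Kw/Ka = 6.80e-10; [OH⁻] = √(Kb × [A⁻]) = 8.8897e-06; pOH = 5.05; pH = 14 - pOH = 8.95.

V = 40.4 mL, pH = 8.95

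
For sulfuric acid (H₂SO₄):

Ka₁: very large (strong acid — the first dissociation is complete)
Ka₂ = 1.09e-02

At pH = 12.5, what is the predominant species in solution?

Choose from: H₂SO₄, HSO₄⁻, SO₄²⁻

The first dissociation is complete, so H₂SO₄ itself is never the predominant species in water; pKa₂ = -log(1.09e-02) = 1.96. For a polyprotic acid the predominant species crosses at each pKa: below pKa_n the protonated form dominates, above it the deprotonated form does. At pH = 12.5, the predominant species is SO₄²⁻.

SO₄²⁻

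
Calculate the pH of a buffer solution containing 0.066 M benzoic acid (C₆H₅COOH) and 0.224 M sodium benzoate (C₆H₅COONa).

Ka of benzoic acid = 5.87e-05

pKa = -log(5.87e-05) = 4.23. pH = pKa + log([A⁻]/[HA]) = 4.23 + log(0.224/0.066)

pH = 4.76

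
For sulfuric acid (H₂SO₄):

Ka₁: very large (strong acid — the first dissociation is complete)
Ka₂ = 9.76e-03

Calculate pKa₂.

pKa₂ = -log(Ka₂) = -log(9.76e-03) = 2.01.

pK_{a2} = 2.01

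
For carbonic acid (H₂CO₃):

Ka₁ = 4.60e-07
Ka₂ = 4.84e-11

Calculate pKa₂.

pKa₂ = -log(Ka₂) = -log(4.84e-11) = 10.32.

pK_{a2} = 10.32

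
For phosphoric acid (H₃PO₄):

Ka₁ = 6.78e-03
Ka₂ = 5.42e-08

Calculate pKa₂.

pKa₂ = -log(Ka₂) = -log(5.42e-08) = 7.27.

pK_{a2} = 7.27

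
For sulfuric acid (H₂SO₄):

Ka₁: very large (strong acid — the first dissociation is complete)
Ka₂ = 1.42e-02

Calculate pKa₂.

pKa₂ = -log(Ka₂) = -log(1.42e-02) = 1.85.

pK_{a2} = 1.85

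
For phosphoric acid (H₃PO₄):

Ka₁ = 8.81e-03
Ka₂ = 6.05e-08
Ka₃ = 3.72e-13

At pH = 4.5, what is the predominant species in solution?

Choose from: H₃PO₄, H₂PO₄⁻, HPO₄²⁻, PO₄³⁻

pKa₁ = 2.06, pKa₂ = 7.22, pKa₃ = 12.43. For a polyprotic acid the predominant species crosses at each pKa: below pKa_n the protonated form dominates, above it the deprotonated form does. At pH = 4.5, the predominant species is H₂PO₄⁻.

H₂PO₄⁻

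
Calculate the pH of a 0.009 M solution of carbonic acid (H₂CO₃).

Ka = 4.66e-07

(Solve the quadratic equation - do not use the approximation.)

x² + Ka×x - Ka×C = 0. Using quadratic formula: [H⁺] = 6.4529e-05

pH = 4.19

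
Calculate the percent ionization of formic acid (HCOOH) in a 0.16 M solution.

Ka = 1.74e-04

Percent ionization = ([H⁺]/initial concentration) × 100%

Using Ka equilibrium: x² + Ka×x - Ka×C = 0. Solving: [H⁺] = 5.1901e-03. Percent = (5.1901e-03/0.16) × 100

Percent ionization = 3.24%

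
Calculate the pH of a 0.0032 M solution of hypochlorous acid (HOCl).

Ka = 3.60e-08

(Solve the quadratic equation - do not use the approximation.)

x² + Ka×x - Ka×C = 0. Using quadratic formula: [H⁺] = 1.0715e-05

pH = 4.97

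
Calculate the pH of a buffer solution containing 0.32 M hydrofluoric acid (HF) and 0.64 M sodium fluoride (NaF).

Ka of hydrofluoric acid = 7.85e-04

pKa = -log(7.85e-04) = 3.11. pH = pKa + log([A⁻]/[HA]) = 3.11 + log(0.64/0.32)

pH = 3.41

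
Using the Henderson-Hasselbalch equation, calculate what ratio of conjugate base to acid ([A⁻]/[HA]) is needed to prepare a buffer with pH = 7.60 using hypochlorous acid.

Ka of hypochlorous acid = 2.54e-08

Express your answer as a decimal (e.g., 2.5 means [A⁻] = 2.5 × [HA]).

pKa = -log(2.54e-08) = 7.5952. pH = pKa + log([A⁻]/[HA]), so log([A⁻]/[HA]) = pH − pKa = 7.60 − 7.5952 = 0.0048. [A⁻]/[HA] = 10^(0.0048) = 1.01

[A⁻]/[HA] = 1.01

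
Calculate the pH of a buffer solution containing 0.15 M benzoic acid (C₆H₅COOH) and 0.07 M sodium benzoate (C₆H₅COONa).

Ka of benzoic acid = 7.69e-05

pKa = -log(7.69e-05) = 4.11. pH = pKa + log([A⁻]/[HA]) = 4.11 + log(0.07/0.15)

pH = 3.78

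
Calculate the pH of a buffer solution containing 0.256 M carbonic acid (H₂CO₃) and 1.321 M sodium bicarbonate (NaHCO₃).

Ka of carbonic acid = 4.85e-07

pKa = -log(4.85e-07) = 6.31. pH = pKa + log([A⁻]/[HA]) = 6.31 + log(1.321/0.256)

pH = 7.03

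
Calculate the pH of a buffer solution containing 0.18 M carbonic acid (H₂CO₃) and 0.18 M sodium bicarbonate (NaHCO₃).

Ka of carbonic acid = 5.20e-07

pKa = -log(5.20e-07) = 6.28. pH = pKa + log([A⁻]/[HA]) = 6.28 + log(0.18/0.18)

pH = 6.28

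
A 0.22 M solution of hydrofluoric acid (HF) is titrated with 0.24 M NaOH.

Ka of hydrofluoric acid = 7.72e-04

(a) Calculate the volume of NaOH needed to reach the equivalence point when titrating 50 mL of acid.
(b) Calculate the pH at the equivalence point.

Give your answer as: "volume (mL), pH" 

moles acid = 0.22 × 50/1000 = 0.011 mol; V_base = moles/0.24 × 1000 = 45.8 mL. At equivalence only the conjugate base is present: [A⁻] = 0.011/0.096 = 1.1478e-01 M. Kb = Kw/Ka = 1.30e-11; [OH⁻] = √(Kb × [A⁻]) = 1.2194e-06; pOH = 5.91; pH = 14 - pOH = 8.09.

V = 45.8 mL, pH = 8.09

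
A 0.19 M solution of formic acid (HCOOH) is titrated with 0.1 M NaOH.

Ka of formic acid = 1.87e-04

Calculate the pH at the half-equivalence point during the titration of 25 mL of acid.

At half-equivalence [HA] = [A⁻], so Henderson-Hasselbalch gives pH = pKa = -log(1.87e-04) = 3.73.

pH = pKa = 3.73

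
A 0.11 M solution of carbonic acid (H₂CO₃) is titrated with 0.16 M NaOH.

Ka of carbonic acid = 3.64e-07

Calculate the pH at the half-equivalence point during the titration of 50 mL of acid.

At half-equivalence [HA] = [A⁻], so Henderson-Hasselbalch gives pH = pKa = -log(3.64e-07) = 6.44.

pH = pKa = 6.44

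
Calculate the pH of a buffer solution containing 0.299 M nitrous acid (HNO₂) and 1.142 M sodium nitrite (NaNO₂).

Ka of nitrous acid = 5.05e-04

pKa = -log(5.05e-04) = 3.30. pH = pKa + log([A⁻]/[HA]) = 3.30 + log(1.142/0.299)

pH = 3.88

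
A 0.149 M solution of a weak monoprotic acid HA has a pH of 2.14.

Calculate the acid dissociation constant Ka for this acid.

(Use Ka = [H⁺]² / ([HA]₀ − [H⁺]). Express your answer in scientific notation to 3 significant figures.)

[H⁺] = 10^(−pH) = 10^(−2.14) = 7.244e-03 M. For HA ⇌ H⁺ + A⁻, Ka = [H⁺][A⁻]/[HA] = [H⁺]² / ([HA]₀ − [H⁺]) = (7.244e-03)² / (0.149 − 7.244e-03) = 3.70e-04.

K_a = 3.70e-04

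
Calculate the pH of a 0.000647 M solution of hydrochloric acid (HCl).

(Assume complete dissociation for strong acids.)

[H⁺] = 0.000647 M for strong acid. pH = -log[H⁺] = -log(0.000647)

pH = 3.19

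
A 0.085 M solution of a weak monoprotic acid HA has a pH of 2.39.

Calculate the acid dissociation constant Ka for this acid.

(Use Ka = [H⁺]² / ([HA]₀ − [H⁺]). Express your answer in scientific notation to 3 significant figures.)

[H⁺] = 10^(−pH) = 10^(−2.39) = 4.074e-03 M. For HA ⇌ H⁺ + A⁻, Ka = [H⁺][A⁻]/[HA] = [H⁺]² / ([HA]₀ − [H⁺]) = (4.074e-03)² / (0.085 − 4.074e-03) = 2.05e-04.

K_a = 2.05e-04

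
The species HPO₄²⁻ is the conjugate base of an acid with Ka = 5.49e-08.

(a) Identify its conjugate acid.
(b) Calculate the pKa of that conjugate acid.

(a) The conjugate acid is formed by adding one H⁺ to HPO₄²⁻, giving H₂PO₄⁻. (b) pKa = -log(Ka) = -log(5.49e-08) = 7.26.

Conjugate acid: H₂PO₄⁻; pK_a = 7.26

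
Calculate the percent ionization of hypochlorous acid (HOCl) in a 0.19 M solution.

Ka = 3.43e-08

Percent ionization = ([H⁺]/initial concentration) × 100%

Using Ka equilibrium: x² + Ka×x - Ka×C = 0. Solving: [H⁺] = 8.0711e-05. Percent = (8.0711e-05/0.19) × 100

Percent ionization = 0.0425%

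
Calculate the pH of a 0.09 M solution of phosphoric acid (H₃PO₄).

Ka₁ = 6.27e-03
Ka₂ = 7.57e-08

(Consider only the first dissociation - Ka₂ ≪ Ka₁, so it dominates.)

First dissociation dominates. From Ka₁ = [H⁺][HA⁻]/[H₂A], x² + Ka₁·x − Ka₁·C = 0 with C = 0.09 M and Ka₁ = 6.27e-03. Solving: [H⁺] = (−Ka₁ + √(Ka₁² + 4·Ka₁·C)) / 2 = 2.0826e-02 M. pH = -log(2.0826e-02) = 1.68.

pH = 1.68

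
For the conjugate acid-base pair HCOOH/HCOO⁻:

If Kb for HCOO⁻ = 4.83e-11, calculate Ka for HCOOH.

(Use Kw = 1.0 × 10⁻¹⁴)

For a conjugate pair Ka × Kb = Kw, so Ka = Kw/Kb = 1.0 × 10⁻¹⁴ / 4.83e-11 = 2.07e-04.

K_a = 2.07e-04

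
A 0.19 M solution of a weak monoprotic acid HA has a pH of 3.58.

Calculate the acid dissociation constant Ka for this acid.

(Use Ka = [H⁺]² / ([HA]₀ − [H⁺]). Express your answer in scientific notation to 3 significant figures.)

[H⁺] = 10^(−pH) = 10^(−3.58) = 2.630e-04 M. For HA ⇌ H⁺ + A⁻, Ka = [H⁺][A⁻]/[HA] = [H⁺]² / ([HA]₀ − [H⁺]) = (2.630e-04)² / (0.19 − 2.630e-04) = 3.65e-07.

K_a = 3.65e-07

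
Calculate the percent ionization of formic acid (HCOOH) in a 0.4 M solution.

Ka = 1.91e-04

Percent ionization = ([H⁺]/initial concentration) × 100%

Using Ka equilibrium: x² + Ka×x - Ka×C = 0. Solving: [H⁺] = 8.6457e-03. Percent = (8.6457e-03/0.4) × 100

Percent ionization = 2.16%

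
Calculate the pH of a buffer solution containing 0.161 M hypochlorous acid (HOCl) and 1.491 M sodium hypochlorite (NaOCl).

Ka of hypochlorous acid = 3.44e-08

pKa = -log(3.44e-08) = 7.46. pH = pKa + log([A⁻]/[HA]) = 7.46 + log(1.491/0.161)

pH = 8.43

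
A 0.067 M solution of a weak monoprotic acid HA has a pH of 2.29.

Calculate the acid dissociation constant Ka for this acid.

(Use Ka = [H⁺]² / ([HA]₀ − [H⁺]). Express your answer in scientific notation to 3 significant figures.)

[H⁺] = 10^(−pH) = 10^(−2.29) = 5.129e-03 M. For HA ⇌ H⁺ + A⁻, Ka = [H⁺][A⁻]/[HA] = [H⁺]² / ([HA]₀ − [H⁺]) = (5.129e-03)² / (0.067 − 5.129e-03) = 4.25e-04.

K_a = 4.25e-04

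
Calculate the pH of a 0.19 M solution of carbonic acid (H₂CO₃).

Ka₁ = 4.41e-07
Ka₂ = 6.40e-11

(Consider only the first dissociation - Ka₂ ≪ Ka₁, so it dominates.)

First dissociation dominates. From Ka₁ = [H⁺][HA⁻]/[H₂A], x² + Ka₁·x − Ka₁·C = 0 with C = 0.19 M and Ka₁ = 4.41e-07. Solving: [H⁺] = (−Ka₁ + √(Ka₁² + 4·Ka₁·C)) / 2 = 2.8924e-04 M. pH = -log(2.8924e-04) = 3.54.

pH = 3.54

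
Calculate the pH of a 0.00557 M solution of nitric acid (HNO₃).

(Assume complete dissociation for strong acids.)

[H⁺] = 0.00557 M for strong acid. pH = -log[H⁺] = -log(0.00557)

pH = 2.25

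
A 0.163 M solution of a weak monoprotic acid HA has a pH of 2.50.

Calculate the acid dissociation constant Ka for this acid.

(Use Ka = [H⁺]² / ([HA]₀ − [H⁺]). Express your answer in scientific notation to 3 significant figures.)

[H⁺] = 10^(−pH) = 10^(−2.50) = 3.162e-03 M. For HA ⇌ H⁺ + A⁻, Ka = [H⁺][A⁻]/[HA] = [H⁺]² / ([HA]₀ − [H⁺]) = (3.162e-03)² / (0.163 − 3.162e-03) = 6.26e-05.

K_a = 6.26e-05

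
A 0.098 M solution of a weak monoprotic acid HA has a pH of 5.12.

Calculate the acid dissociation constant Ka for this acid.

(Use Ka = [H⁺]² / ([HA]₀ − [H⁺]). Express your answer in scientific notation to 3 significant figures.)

[H⁺] = 10^(−pH) = 10^(−5.12) = 7.586e-06 M. For HA ⇌ H⁺ + A⁻, Ka = [H⁺][A⁻]/[HA] = [H⁺]² / ([HA]₀ − [H⁺]) = (7.586e-06)² / (0.098 − 7.586e-06) = 5.87e-10.

K_a = 5.87e-10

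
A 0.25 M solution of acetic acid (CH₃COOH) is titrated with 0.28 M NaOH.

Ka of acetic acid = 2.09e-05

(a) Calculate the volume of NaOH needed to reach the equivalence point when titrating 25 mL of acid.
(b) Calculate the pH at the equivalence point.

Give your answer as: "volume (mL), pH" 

moles acid = 0.25 × 25/1000 = 0.00625 mol; V_base = moles/0.28 × 1000 = 22.3 mL. At equivalence only the conjugate base is present: [A⁻] = 0.00625/0.047 = 1.3208e-01 M. Kb = Kw/Ka = 4.78e-10; [OH⁻] = √(Kb × [A⁻]) = 7.9495e-06; pOH = 5.10; pH = 14 - pOH = 8.90.

V = 22.3 mL, pH = 8.90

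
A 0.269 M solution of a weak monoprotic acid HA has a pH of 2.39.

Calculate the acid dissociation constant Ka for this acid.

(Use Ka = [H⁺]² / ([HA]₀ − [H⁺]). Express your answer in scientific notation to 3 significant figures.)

[H⁺] = 10^(−pH) = 10^(−2.39) = 4.074e-03 M. For HA ⇌ H⁺ + A⁻, Ka = [H⁺][A⁻]/[HA] = [H⁺]² / ([HA]₀ − [H⁺]) = (4.074e-03)² / (0.269 − 4.074e-03) = 6.26e-05.

K_a = 6.26e-05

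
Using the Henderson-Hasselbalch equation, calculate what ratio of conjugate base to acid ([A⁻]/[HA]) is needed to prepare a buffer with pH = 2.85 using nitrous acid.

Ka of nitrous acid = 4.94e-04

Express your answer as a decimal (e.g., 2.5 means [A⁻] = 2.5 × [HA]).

pKa = -log(4.94e-04) = 3.3063. pH = pKa + log([A⁻]/[HA]), so log([A⁻]/[HA]) = pH − pKa = 2.85 − 3.3063 = -0.4563. [A⁻]/[HA] = 10^(-0.4563) = 0.350

[A⁻]/[HA] = 0.350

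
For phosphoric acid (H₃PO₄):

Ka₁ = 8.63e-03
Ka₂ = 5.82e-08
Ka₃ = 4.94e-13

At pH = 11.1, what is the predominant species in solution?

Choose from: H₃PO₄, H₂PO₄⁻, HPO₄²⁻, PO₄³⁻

pKa₁ = 2.06, pKa₂ = 7.24, pKa₃ = 12.31. For a polyprotic acid the predominant species crosses at each pKa: below pKa_n the protonated form dominates, above it the deprotonated form does. At pH = 11.1, the predominant species is HPO₄²⁻.

HPO₄²⁻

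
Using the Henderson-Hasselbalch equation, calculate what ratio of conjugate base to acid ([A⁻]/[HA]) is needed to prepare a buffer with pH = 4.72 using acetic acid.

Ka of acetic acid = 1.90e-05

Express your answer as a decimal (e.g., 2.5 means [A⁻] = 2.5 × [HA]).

pKa = -log(1.90e-05) = 4.7212. pH = pKa + log([A⁻]/[HA]), so log([A⁻]/[HA]) = pH − pKa = 4.72 − 4.7212 = -0.0012. [A⁻]/[HA] = 10^(-0.0012) = 0.997

[A⁻]/[HA] = 0.997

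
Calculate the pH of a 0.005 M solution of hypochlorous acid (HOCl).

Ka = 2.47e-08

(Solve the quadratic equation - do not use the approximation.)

x² + Ka×x - Ka×C = 0. Using quadratic formula: [H⁺] = 1.1101e-05

pH = 4.95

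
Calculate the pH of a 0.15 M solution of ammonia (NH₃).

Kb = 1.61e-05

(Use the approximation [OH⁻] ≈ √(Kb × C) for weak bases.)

[OH⁻] = √(Kb × C) = √(1.61e-05 × 0.15) = 1.5540e-03. pOH = 2.81, pH = 14 - pOH

pH = 11.19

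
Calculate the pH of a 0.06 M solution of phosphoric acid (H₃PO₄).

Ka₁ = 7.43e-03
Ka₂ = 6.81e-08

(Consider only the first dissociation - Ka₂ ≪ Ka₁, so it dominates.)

First dissociation dominates. From Ka₁ = [H⁺][HA⁻]/[H₂A], x² + Ka₁·x − Ka₁·C = 0 with C = 0.06 M and Ka₁ = 7.43e-03. Solving: [H⁺] = (−Ka₁ + √(Ka₁² + 4·Ka₁·C)) / 2 = 1.7723e-02 M. pH = -log(1.7723e-02) = 1.75.

pH = 1.75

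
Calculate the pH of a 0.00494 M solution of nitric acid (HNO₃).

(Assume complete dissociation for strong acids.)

[H⁺] = 0.00494 M for strong acid. pH = -log[H⁺] = -log(0.00494)

pH = 2.31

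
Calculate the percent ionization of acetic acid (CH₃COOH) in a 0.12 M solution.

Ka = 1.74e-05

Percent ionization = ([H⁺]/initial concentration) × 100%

Using Ka equilibrium: x² + Ka×x - Ka×C = 0. Solving: [H⁺] = 1.4363e-03. Percent = (1.4363e-03/0.12) × 100

Percent ionization = 1.2%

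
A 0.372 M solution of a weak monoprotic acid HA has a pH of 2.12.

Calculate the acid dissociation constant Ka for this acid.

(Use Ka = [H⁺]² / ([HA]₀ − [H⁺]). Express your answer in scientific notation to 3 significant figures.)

[H⁺] = 10^(−pH) = 10^(−2.12) = 7.586e-03 M. For HA ⇌ H⁺ + A⁻, Ka = [H⁺][A⁻]/[HA] = [H⁺]² / ([HA]₀ − [H⁺]) = (7.586e-03)² / (0.372 − 7.586e-03) = 1.58e-04.

K_a = 1.58e-04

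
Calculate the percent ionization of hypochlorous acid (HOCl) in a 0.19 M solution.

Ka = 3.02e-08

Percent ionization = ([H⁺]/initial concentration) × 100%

Using Ka equilibrium: x² + Ka×x - Ka×C = 0. Solving: [H⁺] = 7.5734e-05. Percent = (7.5734e-05/0.19) × 100

Percent ionization = 0.0399%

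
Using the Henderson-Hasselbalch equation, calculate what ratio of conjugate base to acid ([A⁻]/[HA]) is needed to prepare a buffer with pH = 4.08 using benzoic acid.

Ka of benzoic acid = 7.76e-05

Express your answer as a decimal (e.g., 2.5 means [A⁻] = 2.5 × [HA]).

pKa = -log(7.76e-05) = 4.1101. pH = pKa + log([A⁻]/[HA]), so log([A⁻]/[HA]) = pH − pKa = 4.08 − 4.1101 = -0.0301. [A⁻]/[HA] = 10^(-0.0301) = 0.933

[A⁻]/[HA] = 0.933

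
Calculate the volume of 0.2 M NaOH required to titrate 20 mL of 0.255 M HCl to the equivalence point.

At equivalence: moles acid = moles base. moles HCl = 0.255 × 20/1000 = 0.0051 mol. V_base = moles / 0.2 × 1000 = 25.5 mL.

V_{base} = 25.5 mL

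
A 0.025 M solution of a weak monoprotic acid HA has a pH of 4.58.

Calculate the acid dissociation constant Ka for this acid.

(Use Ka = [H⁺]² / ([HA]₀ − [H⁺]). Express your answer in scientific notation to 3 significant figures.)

[H⁺] = 10^(−pH) = 10^(−4.58) = 2.630e-05 M. For HA ⇌ H⁺ + A⁻, Ka = [H⁺][A⁻]/[HA] = [H⁺]² / ([HA]₀ − [H⁺]) = (2.630e-05)² / (0.025 − 2.630e-05) = 2.77e-08.

K_a = 2.77e-08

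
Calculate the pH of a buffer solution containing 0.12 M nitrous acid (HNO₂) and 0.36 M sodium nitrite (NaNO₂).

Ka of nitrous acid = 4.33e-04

pKa = -log(4.33e-04) = 3.36. pH = pKa + log([A⁻]/[HA]) = 3.36 + log(0.36/0.12)

pH = 3.84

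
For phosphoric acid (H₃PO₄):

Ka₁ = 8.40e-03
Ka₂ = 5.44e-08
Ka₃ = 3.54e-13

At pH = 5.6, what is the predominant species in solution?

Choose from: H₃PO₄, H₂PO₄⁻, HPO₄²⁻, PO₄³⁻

pKa₁ = 2.08, pKa₂ = 7.26, pKa₃ = 12.45. For a polyprotic acid the predominant species crosses at each pKa: below pKa_n the protonated form dominates, above it the deprotonated form does. At pH = 5.6, the predominant species is H₂PO₄⁻.

H₂PO₄⁻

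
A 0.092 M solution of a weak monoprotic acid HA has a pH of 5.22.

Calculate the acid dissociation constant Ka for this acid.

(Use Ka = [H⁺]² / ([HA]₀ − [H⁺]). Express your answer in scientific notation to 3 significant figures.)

[H⁺] = 10^(−pH) = 10^(−5.22) = 6.026e-06 M. For HA ⇌ H⁺ + A⁻, Ka = [H⁺][A⁻]/[HA] = [H⁺]² / ([HA]₀ − [H⁺]) = (6.026e-06)² / (0.092 − 6.026e-06) = 3.95e-10.

K_a = 3.95e-10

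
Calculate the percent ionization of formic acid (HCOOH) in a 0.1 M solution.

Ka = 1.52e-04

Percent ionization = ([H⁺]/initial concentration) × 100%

Using Ka equilibrium: x² + Ka×x - Ka×C = 0. Solving: [H⁺] = 3.8235e-03. Percent = (3.8235e-03/0.1) × 100

Percent ionization = 3.82%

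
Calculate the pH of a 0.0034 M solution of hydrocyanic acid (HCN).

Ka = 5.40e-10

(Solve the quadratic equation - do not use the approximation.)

x² + Ka×x - Ka×C = 0. Using quadratic formula: [H⁺] = 1.3547e-06

pH = 5.87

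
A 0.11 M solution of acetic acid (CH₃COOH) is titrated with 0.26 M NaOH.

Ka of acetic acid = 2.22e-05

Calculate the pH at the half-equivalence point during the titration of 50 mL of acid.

At half-equivalence [HA] = [A⁻], so Henderson-Hasselbalch gives pH = pKa = -log(2.22e-05) = 4.65.

pH = pKa = 4.65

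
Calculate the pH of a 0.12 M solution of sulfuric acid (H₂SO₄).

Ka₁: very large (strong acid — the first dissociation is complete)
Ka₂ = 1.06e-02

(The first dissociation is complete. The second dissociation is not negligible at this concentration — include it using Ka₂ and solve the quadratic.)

First dissociation is complete: [H⁺]₀ = [HSO₄⁻]₀ = C = 0.12 M. Second dissociation HSO₄⁻ ⇌ H⁺ + SO₄²⁻: let x = [SO₄²⁻]. Ka₂ = (C + x)·x / (C − x) = 1.06e-02 → x² + (C + Ka₂)·x − Ka₂·C = 0 → x² + 0.13060·x − 1.272e-03 = 0. x = (−0.13060 + √(0.13060² + 4 × 1.272e-03)) / 2 = 9.1049e-03 M. [H⁺] = C + x = 0.12 + 9.1049e-03 = 1.2910e-01 M. pH = -log(1.2910e-01) = 0.89.

pH = 0.89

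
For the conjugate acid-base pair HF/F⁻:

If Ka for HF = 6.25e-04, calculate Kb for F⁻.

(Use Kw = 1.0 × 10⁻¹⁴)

For a conjugate pair Ka × Kb = Kw, so Kb = Kw/Ka = 1.0 × 10⁻¹⁴ / 6.25e-04 = 1.60e-11.

K_b = 1.60e-11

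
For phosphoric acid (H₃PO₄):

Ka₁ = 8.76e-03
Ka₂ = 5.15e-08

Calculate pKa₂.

pKa₂ = -log(Ka₂) = -log(5.15e-08) = 7.29.

pK_{a2} = 7.29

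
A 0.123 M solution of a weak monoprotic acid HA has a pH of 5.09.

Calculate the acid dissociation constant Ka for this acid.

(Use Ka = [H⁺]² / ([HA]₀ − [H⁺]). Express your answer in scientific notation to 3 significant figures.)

[H⁺] = 10^(−pH) = 10^(−5.09) = 8.128e-06 M. For HA ⇌ H⁺ + A⁻, Ka = [H⁺][A⁻]/[HA] = [H⁺]² / ([HA]₀ − [H⁺]) = (8.128e-06)² / (0.123 − 8.128e-06) = 5.37e-10.

K_a = 5.37e-10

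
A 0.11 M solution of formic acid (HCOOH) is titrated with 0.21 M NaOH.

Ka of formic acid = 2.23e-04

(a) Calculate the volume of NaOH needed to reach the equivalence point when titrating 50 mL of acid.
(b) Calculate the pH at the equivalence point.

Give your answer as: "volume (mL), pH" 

moles acid = 0.11 × 50/1000 = 0.0055 mol; V_base = moles/0.21 × 1000 = 26.2 mL. At equivalence only the conjugate base is present: [A⁻] = 0.0055/0.076 = 7.2188e-02 M. Kb = Kw/Ka = 4.48e-11; [OH⁻] = √(Kb × [A⁻]) = 1.7992e-06; pOH = 5.74; pH = 14 - pOH = 8.26.

V = 26.2 mL, pH = 8.26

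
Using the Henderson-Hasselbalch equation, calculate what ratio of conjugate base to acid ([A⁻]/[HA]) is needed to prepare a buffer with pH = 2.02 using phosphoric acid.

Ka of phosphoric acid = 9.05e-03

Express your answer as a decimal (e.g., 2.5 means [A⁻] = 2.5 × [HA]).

pKa = -log(9.05e-03) = 2.0434. pH = pKa + log([A⁻]/[HA]), so log([A⁻]/[HA]) = pH − pKa = 2.02 − 2.0434 = -0.0234. [A⁻]/[HA] = 10^(-0.0234) = 0.948

[A⁻]/[HA] = 0.948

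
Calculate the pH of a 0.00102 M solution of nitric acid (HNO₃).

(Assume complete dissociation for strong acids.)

[H⁺] = 0.00102 M for strong acid. pH = -log[H⁺] = -log(0.00102)

pH = 2.99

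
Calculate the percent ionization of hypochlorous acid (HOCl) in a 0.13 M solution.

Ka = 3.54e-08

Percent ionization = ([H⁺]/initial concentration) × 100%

Using Ka equilibrium: x² + Ka×x - Ka×C = 0. Solving: [H⁺] = 6.7820e-05. Percent = (6.7820e-05/0.13) × 100

Percent ionization = 0.0522%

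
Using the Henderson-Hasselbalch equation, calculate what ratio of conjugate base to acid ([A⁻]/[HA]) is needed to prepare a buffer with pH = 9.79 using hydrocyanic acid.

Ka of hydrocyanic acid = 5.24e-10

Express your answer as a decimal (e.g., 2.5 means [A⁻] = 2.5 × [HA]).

pKa = -log(5.24e-10) = 9.2807. pH = pKa + log([A⁻]/[HA]), so log([A⁻]/[HA]) = pH − pKa = 9.79 − 9.2807 = 0.5093. [A⁻]/[HA] = 10^(0.5093) = 3.23

[A⁻]/[HA] = 3.23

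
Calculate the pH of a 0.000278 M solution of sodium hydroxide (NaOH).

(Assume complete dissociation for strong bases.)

[OH⁻] = 0.000278 M for strong base. pOH = -log[OH⁻] = 3.56, pH = 14 - pOH

pH = 10.44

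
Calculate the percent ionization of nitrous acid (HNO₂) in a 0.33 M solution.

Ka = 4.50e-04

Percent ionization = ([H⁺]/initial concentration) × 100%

Using Ka equilibrium: x² + Ka×x - Ka×C = 0. Solving: [H⁺] = 1.1963e-02. Percent = (1.1963e-02/0.33) × 100

Percent ionization = 3.63%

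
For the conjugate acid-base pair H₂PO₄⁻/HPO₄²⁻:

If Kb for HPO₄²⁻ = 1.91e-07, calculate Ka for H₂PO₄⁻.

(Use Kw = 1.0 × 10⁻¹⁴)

For a conjugate pair Ka × Kb = Kw, so Ka = Kw/Kb = 1.0 × 10⁻¹⁴ / 1.91e-07 = 5.24e-08.

K_a = 5.24e-08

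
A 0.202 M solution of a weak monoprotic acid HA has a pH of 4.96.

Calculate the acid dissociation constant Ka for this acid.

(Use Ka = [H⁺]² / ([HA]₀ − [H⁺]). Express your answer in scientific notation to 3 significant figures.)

[H⁺] = 10^(−pH) = 10^(−4.96) = 1.096e-05 M. For HA ⇌ H⁺ + A⁻, Ka = [H⁺][A⁻]/[HA] = [H⁺]² / ([HA]₀ − [H⁺]) = (1.096e-05)² / (0.202 − 1.096e-05) = 5.95e-10.

K_a = 5.95e-10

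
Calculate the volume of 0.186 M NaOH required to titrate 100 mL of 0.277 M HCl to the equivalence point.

At equivalence: moles acid = moles base. moles HCl = 0.277 × 100/1000 = 0.0277 mol. V_base = moles / 0.186 × 1000 = 148.9 mL.

V_{base} = 148.9 mL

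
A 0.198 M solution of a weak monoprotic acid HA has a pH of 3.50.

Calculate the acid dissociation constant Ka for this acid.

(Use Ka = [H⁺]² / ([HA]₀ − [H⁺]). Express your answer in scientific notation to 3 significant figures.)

[H⁺] = 10^(−pH) = 10^(−3.50) = 3.162e-04 M. For HA ⇌ H⁺ + A⁻, Ka = [H⁺][A⁻]/[HA] = [H⁺]² / ([HA]₀ − [H⁺]) = (3.162e-04)² / (0.198 − 3.162e-04) = 5.06e-07.

K_a = 5.06e-07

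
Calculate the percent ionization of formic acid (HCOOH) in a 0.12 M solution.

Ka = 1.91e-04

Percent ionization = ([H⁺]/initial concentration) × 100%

Using Ka equilibrium: x² + Ka×x - Ka×C = 0. Solving: [H⁺] = 4.6929e-03. Percent = (4.6929e-03/0.12) × 100

Percent ionization = 3.91%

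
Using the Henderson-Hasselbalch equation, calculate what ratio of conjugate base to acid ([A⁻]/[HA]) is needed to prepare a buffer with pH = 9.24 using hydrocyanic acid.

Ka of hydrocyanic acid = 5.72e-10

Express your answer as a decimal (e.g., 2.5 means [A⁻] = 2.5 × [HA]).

pKa = -log(5.72e-10) = 9.2426. pH = pKa + log([A⁻]/[HA]), so log([A⁻]/[HA]) = pH − pKa = 9.24 − 9.2426 = -0.0026. [A⁻]/[HA] = 10^(-0.0026) = 0.994

[A⁻]/[HA] = 0.994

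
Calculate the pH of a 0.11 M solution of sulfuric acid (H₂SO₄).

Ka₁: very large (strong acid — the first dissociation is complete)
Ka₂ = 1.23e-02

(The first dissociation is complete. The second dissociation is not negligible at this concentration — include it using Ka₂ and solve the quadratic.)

First dissociation is complete: [H⁺]₀ = [HSO₄⁻]₀ = C = 0.11 M. Second dissociation HSO₄⁻ ⇌ H⁺ + SO₄²⁻: let x = [SO₄²⁻]. Ka₂ = (C + x)·x / (C − x) = 1.23e-02 → x² + (C + Ka₂)·x − Ka₂·C = 0 → x² + 0.12230·x − 1.353e-03 = 0. x = (−0.12230 + √(0.12230² + 4 × 1.353e-03)) / 2 = 1.0211e-02 M. [H⁺] = C + x = 0.11 + 1.0211e-02 = 1.2021e-01 M. pH = -log(1.2021e-01) = 0.92.

pH = 0.92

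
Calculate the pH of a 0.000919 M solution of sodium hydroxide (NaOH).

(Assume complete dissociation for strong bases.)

[OH⁻] = 0.000919 M for strong base. pOH = -log[OH⁻] = 3.04, pH = 14 - pOH

pH = 10.96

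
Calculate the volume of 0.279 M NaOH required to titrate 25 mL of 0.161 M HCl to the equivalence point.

At equivalence: moles acid = moles base. moles HCl = 0.161 × 25/1000 = 0.004025 mol. V_base = moles / 0.279 × 1000 = 14.4 mL.

V_{base} = 14.4 mL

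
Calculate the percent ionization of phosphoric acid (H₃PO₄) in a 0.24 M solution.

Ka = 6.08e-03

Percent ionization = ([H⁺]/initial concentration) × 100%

Using Ka equilibrium: x² + Ka×x - Ka×C = 0. Solving: [H⁺] = 3.5280e-02. Percent = (3.5280e-02/0.24) × 100

Percent ionization = 14.7%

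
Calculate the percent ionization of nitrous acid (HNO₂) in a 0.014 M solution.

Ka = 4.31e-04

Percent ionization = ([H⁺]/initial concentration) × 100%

Using Ka equilibrium: x² + Ka×x - Ka×C = 0. Solving: [H⁺] = 2.2504e-03. Percent = (2.2504e-03/0.014) × 100

Percent ionization = 16.1%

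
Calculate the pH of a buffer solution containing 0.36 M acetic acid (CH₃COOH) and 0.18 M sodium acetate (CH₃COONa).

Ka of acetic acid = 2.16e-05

pKa = -log(2.16e-05) = 4.67. pH = pKa + log([A⁻]/[HA]) = 4.67 + log(0.18/0.36)

pH = 4.36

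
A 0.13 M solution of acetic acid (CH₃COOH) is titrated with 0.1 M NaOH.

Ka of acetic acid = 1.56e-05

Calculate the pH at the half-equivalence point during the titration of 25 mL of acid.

At half-equivalence [HA] = [A⁻], so Henderson-Hasselbalch gives pH = pKa = -log(1.56e-05) = 4.81.

pH = pKa = 4.81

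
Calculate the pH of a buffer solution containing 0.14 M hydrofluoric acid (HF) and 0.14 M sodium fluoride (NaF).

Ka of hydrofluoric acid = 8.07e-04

pKa = -log(8.07e-04) = 3.09. pH = pKa + log([A⁻]/[HA]) = 3.09 + log(0.14/0.14)

pH = 3.09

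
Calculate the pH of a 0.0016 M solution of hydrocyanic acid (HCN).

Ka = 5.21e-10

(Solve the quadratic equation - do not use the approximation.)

x² + Ka×x - Ka×C = 0. Using quadratic formula: [H⁺] = 9.1276e-07

pH = 6.04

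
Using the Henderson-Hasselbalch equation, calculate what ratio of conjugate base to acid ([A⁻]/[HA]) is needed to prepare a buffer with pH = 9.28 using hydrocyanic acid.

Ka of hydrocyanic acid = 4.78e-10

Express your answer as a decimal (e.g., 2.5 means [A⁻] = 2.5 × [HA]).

pKa = -log(4.78e-10) = 9.3206. pH = pKa + log([A⁻]/[HA]), so log([A⁻]/[HA]) = pH − pKa = 9.28 − 9.3206 = -0.0406. [A⁻]/[HA] = 10^(-0.0406) = 0.911

[A⁻]/[HA] = 0.911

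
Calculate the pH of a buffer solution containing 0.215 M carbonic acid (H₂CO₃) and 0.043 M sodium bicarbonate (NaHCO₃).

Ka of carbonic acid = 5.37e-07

pKa = -log(5.37e-07) = 6.27. pH = pKa + log([A⁻]/[HA]) = 6.27 + log(0.043/0.215)

pH = 5.57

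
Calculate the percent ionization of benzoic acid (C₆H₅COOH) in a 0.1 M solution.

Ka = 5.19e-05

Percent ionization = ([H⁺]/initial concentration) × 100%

Using Ka equilibrium: x² + Ka×x - Ka×C = 0. Solving: [H⁺] = 2.2524e-03. Percent = (2.2524e-03/0.1) × 100

Percent ionization = 2.25%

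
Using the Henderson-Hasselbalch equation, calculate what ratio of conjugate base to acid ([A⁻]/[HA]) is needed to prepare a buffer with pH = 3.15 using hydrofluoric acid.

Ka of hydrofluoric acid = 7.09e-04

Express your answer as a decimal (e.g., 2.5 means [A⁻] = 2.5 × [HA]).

pKa = -log(7.09e-04) = 3.1494. pH = pKa + log([A⁻]/[HA]), so log([A⁻]/[HA]) = pH − pKa = 3.15 − 3.1494 = 0.0006. [A⁻]/[HA] = 10^(0.0006) = 1.00

[A⁻]/[HA] = 1.00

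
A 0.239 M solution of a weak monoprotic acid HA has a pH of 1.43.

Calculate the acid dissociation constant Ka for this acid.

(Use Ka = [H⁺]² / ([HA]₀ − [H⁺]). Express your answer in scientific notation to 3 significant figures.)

[H⁺] = 10^(−pH) = 10^(−1.43) = 3.715e-02 M. For HA ⇌ H⁺ + A⁻, Ka = [H⁺][A⁻]/[HA] = [H⁺]² / ([HA]₀ − [H⁺]) = (3.715e-02)² / (0.239 − 3.715e-02) = 6.84e-03.

K_a = 6.84e-03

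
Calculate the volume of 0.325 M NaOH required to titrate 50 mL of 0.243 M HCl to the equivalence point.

At equivalence: moles acid = moles base. moles HCl = 0.243 × 50/1000 = 0.01215 mol. V_base = moles / 0.325 × 1000 = 37.4 mL.

V_{base} = 37.4 mL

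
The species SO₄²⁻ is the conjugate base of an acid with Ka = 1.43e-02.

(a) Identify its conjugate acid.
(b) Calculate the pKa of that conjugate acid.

(a) The conjugate acid is formed by adding one H⁺ to SO₄²⁻, giving HSO₄⁻. (b) pKa = -log(Ka) = -log(1.43e-02) = 1.84.

Conjugate acid: HSO₄⁻; pK_a = 1.84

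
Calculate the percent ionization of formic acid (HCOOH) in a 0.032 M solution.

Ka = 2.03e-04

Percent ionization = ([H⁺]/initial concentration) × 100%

Using Ka equilibrium: x² + Ka×x - Ka×C = 0. Solving: [H⁺] = 2.4492e-03. Percent = (2.4492e-03/0.032) × 100

Percent ionization = 7.65%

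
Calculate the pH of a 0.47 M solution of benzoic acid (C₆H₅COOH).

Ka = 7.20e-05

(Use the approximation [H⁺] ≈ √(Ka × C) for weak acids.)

[H⁺] = √(Ka × C) = √(7.20e-05 × 0.47) = 5.8172e-03. pH = -log(5.8172e-03)

pH = 2.24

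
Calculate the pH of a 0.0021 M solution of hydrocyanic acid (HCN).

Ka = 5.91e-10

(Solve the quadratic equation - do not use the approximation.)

x² + Ka×x - Ka×C = 0. Using quadratic formula: [H⁺] = 1.1138e-06

pH = 5.95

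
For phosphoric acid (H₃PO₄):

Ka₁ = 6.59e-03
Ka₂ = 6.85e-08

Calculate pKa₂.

pKa₂ = -log(Ka₂) = -log(6.85e-08) = 7.16.

pK_{a2} = 7.16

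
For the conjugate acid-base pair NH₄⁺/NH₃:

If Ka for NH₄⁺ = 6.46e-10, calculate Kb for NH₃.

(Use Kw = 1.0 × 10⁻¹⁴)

For a conjugate pair Ka × Kb = Kw, so Kb = Kw/Ka = 1.0 × 10⁻¹⁴ / 6.46e-10 = 1.55e-05.

K_b = 1.55e-05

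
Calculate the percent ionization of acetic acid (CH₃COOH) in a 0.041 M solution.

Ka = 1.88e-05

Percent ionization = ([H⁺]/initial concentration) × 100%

Using Ka equilibrium: x² + Ka×x - Ka×C = 0. Solving: [H⁺] = 8.6860e-04. Percent = (8.6860e-04/0.041) × 100

Percent ionization = 2.12%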